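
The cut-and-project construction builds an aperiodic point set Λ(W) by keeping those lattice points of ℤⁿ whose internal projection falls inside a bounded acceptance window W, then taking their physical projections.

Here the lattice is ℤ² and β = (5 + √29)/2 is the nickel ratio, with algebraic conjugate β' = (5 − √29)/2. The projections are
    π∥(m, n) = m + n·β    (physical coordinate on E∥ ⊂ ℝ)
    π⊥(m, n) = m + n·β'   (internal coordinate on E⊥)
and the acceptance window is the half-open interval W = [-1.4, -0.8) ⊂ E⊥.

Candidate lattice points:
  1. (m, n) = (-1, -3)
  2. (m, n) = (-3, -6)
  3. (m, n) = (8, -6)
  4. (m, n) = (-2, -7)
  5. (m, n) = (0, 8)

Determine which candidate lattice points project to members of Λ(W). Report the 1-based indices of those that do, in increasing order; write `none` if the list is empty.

Compute β' = (5−√29)/2 = -0.192582, so π⊥(m,n) = m -0.192582·n.
#1 (-1,-3): internal coord -1 + (-3)·β' = -0.422253; -0.422253 ∉ [-1.4, -0.8) → out
#2 (-3,-6): internal coord -3 + (-6)·β' = -1.844506; -1.844506 ∉ [-1.4, -0.8) → out
#3 (8,-6): internal coord 8 + (-6)·β' = +9.155494; +9.155494 ∉ [-1.4, -0.8) → out
#4 (-2,-7): internal coord -2 + (-7)·β' = -0.651923; -0.651923 ∉ [-1.4, -0.8) → out
#5 (0,8): internal coord 0 + (8)·β' = -1.540659; -1.540659 ∉ [-1.4, -0.8) → out

none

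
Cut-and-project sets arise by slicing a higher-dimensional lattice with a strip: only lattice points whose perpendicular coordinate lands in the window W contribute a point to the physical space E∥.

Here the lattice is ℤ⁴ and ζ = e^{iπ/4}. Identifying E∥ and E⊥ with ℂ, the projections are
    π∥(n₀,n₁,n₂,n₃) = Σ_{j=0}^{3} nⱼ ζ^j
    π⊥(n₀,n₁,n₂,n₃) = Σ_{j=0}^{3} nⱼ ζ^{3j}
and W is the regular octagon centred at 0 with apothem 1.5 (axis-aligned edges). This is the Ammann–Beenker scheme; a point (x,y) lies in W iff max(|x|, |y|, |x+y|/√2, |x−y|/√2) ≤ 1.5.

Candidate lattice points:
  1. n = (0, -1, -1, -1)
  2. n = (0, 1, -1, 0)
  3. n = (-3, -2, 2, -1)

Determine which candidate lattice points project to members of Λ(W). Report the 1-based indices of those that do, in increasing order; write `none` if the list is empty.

1

π⊥(n) = n₀ + n₁ζ³ + n₂ζ⁶ + n₃ζ⁹ where ζ = e^{iπ/4}.
#1 (0, -1, -1, -1): internal (0.00000, -0.41421); octagon support 0.41421 vs apothem 1.5 → ∈ W
#2 (0, 1, -1, 0): internal (-0.70711, 1.70711); octagon support 1.70711 vs apothem 1.5 → ∉ W
#3 (-3, -2, 2, -1): internal (-2.29289, -4.12132); octagon support 4.53553 vs apothem 1.5 → ∉ W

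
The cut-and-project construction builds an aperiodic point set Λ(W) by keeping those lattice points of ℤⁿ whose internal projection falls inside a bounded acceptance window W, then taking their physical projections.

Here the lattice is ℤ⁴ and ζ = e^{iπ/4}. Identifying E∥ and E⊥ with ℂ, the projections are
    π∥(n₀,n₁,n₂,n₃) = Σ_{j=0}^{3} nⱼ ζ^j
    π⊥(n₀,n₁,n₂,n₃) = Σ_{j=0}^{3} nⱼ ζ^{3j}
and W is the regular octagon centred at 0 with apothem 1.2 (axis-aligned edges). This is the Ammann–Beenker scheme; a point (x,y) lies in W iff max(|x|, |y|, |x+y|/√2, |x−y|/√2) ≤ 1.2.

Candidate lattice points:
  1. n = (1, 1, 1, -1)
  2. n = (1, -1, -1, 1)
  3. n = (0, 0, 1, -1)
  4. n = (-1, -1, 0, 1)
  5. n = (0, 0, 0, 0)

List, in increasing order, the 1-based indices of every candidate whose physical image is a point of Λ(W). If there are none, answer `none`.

With ζ = e^{iπ/4} the internal vectors are ζ^0,ζ^3,ζ^6,ζ^9.
candidate 1: n = (1, 1, 1, -1) → π⊥ ≈ (-0.41421, -1.00000); max(|x|,|y|,|x±y|/√2) = 1.00000 ≤ 1.2 ⇒ ∈ W
candidate 2: n = (1, -1, -1, 1) → π⊥ ≈ (+2.41421, +1.00000); max(|x|,|y|,|x±y|/√2) = 2.41421 > 1.2 ⇒ ∉ W
candidate 3: n = (0, 0, 1, -1) → π⊥ ≈ (-0.70711, -1.70711); max(|x|,|y|,|x±y|/√2) = 1.70711 > 1.2 ⇒ ∉ W
candidate 4: n = (-1, -1, 0, 1) → π⊥ ≈ (+0.41421, +0.00000); max(|x|,|y|,|x±y|/√2) = 0.41421 ≤ 1.2 ⇒ ∈ W
candidate 5: n = (0, 0, 0, 0) → π⊥ ≈ (+0.00000, +0.00000); max(|x|,|y|,|x±y|/√2) = 0.00000 ≤ 1.2 ⇒ ∈ W

1, 4, 5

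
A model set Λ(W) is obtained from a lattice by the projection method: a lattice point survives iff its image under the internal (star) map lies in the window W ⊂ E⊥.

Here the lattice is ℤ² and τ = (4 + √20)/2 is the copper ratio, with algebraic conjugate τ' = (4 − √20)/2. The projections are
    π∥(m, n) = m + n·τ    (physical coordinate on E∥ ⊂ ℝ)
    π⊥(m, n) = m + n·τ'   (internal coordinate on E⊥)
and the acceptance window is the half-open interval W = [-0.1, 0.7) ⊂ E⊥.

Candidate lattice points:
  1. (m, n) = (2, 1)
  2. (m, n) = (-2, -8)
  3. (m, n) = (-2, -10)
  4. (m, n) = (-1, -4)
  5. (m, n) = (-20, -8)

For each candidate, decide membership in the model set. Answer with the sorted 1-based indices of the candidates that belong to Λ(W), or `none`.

3, 4

τ' = (4−√20)/2 ≈ -0.236068.
[1] lift (2,1): star map gives 1.763932; window check -0.1 ≤ 1.763932 < 0.7 is false → out
[2] lift (-2,-8): star map gives -0.111456; window check -0.1 ≤ -0.111456 < 0.7 is false → out
[3] lift (-2,-10): star map gives 0.360680; window check -0.1 ≤ 0.360680 < 0.7 is true → IN Λ
[4] lift (-1,-4): star map gives -0.055728; window check -0.1 ≤ -0.055728 < 0.7 is true → IN Λ
[5] lift (-20,-8): star map gives -18.111456; window check -0.1 ≤ -18.111456 < 0.7 is false → out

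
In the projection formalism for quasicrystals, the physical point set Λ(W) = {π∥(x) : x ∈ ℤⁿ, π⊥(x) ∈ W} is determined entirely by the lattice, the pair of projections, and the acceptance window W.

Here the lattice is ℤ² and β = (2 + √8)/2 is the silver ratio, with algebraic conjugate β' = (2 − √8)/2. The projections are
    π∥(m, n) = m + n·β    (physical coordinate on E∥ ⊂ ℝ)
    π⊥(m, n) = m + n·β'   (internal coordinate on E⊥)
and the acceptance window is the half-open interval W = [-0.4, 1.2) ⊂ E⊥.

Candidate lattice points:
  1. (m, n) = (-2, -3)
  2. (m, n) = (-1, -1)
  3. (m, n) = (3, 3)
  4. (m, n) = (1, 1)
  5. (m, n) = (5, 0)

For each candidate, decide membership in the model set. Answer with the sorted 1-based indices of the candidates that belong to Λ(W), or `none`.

Compute β' = (2−√8)/2 = -0.4142, so π⊥(m,n) = m -0.4142·n.
#1 (-2,-3): internal coord -2 + (-3)·β' = -0.7574; -0.7574 ∉ [-0.4, 1.2) → out
#2 (-1,-1): internal coord -1 + (-1)·β' = -0.5858; -0.5858 ∉ [-0.4, 1.2) → out
#3 (3,3): internal coord 3 + (3)·β' = +1.7574; +1.7574 ∉ [-0.4, 1.2) → out
#4 (1,1): internal coord 1 + (1)·β' = +0.5858; +0.5858 ∈ [-0.4, 1.2) → IN Λ
#5 (5,0): internal coord 5 + (0)·β' = +5.0000; +5.0000 ∉ [-0.4, 1.2) → out

4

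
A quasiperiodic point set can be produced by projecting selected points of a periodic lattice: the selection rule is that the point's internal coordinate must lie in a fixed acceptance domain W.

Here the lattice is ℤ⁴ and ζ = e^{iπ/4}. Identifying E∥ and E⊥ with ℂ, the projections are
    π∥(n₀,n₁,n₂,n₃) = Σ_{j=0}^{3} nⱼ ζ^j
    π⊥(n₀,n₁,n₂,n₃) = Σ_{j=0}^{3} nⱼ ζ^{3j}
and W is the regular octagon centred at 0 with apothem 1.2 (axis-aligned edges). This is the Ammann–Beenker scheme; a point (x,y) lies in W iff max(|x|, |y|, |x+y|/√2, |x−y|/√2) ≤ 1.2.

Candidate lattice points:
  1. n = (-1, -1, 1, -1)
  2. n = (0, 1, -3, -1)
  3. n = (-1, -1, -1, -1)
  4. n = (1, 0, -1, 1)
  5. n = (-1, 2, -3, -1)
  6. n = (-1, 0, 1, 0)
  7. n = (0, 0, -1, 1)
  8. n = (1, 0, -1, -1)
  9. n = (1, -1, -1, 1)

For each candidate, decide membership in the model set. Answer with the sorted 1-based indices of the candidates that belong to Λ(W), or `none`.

π⊥(n) = n₀ + n₁ζ³ + n₂ζ⁶ + n₃ζ⁹ where ζ = e^{iπ/4}.
candidate 1: n = (-1, -1, 1, -1) → π⊥ ≈ (-1.0000, -2.4142); max(|x|,|y|,|x±y|/√2) = 2.4142 > 1.2 ⇒ ∉ W
candidate 2: n = (0, 1, -3, -1) → π⊥ ≈ (-1.4142, +3.0000); max(|x|,|y|,|x±y|/√2) = 3.1213 > 1.2 ⇒ ∉ W
candidate 3: n = (-1, -1, -1, -1) → π⊥ ≈ (-1.0000, -0.4142); max(|x|,|y|,|x±y|/√2) = 1.0000 ≤ 1.2 ⇒ ∈ W
candidate 4: n = (1, 0, -1, 1) → π⊥ ≈ (+1.7071, +1.7071); max(|x|,|y|,|x±y|/√2) = 2.4142 > 1.2 ⇒ ∉ W
candidate 5: n = (-1, 2, -3, -1) → π⊥ ≈ (-3.1213, +3.7071); max(|x|,|y|,|x±y|/√2) = 4.8284 > 1.2 ⇒ ∉ W
candidate 6: n = (-1, 0, 1, 0) → π⊥ ≈ (-1.0000, -1.0000); max(|x|,|y|,|x±y|/√2) = 1.4142 > 1.2 ⇒ ∉ W
candidate 7: n = (0, 0, -1, 1) → π⊥ ≈ (+0.7071, +1.7071); max(|x|,|y|,|x±y|/√2) = 1.7071 > 1.2 ⇒ ∉ W
candidate 8: n = (1, 0, -1, -1) → π⊥ ≈ (+0.2929, +0.2929); max(|x|,|y|,|x±y|/√2) = 0.4142 ≤ 1.2 ⇒ ∈ W
candidate 9: n = (1, -1, -1, 1) → π⊥ ≈ (+2.4142, +1.0000); max(|x|,|y|,|x±y|/√2) = 2.4142 > 1.2 ⇒ ∉ W

3, 8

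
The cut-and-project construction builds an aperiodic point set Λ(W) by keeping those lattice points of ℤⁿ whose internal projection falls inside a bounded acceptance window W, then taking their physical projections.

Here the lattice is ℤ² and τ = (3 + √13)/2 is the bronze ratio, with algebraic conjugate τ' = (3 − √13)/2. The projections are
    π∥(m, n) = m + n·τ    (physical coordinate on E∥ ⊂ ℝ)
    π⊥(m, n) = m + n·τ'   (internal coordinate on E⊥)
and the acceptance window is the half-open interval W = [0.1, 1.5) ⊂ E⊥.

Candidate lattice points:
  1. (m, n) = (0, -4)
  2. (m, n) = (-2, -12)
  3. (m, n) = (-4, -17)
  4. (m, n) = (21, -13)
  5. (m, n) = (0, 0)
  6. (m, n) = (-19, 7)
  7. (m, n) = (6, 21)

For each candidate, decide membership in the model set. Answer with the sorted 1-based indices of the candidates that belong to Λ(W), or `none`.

τ' = (3−√13)/2 ≈ -0.302776.
[1] lift (0,-4): star map gives 1.211103; window check 0.1 ≤ 1.211103 < 1.5 is true → IN Λ
[2] lift (-2,-12): star map gives 1.633308; window check 0.1 ≤ 1.633308 < 1.5 is false → out
[3] lift (-4,-17): star map gives 1.147186; window check 0.1 ≤ 1.147186 < 1.5 is true → IN Λ
[4] lift (21,-13): star map gives 24.936083; window check 0.1 ≤ 24.936083 < 1.5 is false → out
[5] lift (0,0): star map gives 0.000000; window check 0.1 ≤ 0.000000 < 1.5 is false → out
[6] lift (-19,7): star map gives -21.119429; window check 0.1 ≤ -21.119429 < 1.5 is false → out
[7] lift (6,21): star map gives -0.358288; window check 0.1 ≤ -0.358288 < 1.5 is false → out

1, 3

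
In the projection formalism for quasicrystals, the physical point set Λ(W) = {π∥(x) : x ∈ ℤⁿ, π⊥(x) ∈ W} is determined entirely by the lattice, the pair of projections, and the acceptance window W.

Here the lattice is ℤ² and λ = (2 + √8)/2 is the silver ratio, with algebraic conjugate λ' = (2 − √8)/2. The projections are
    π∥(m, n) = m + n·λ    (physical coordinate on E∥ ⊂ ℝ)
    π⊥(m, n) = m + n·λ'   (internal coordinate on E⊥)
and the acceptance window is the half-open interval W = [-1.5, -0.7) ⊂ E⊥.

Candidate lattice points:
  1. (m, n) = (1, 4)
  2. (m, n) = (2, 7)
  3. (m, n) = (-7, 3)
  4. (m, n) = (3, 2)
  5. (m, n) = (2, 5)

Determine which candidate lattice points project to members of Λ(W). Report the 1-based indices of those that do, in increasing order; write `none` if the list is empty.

2

Compute λ' = (2−√8)/2 = -0.414214, so π⊥(m,n) = m -0.414214·n.
[1] lift (1,4): star map gives -0.656854; window check -1.5 ≤ -0.656854 < -0.7 is false → out
[2] lift (2,7): star map gives -0.899495; window check -1.5 ≤ -0.899495 < -0.7 is true → IN Λ
[3] lift (-7,3): star map gives -8.242641; window check -1.5 ≤ -8.242641 < -0.7 is false → out
[4] lift (3,2): star map gives 2.171573; window check -1.5 ≤ 2.171573 < -0.7 is false → out
[5] lift (2,5): star map gives -0.071068; window check -1.5 ≤ -0.071068 < -0.7 is false → out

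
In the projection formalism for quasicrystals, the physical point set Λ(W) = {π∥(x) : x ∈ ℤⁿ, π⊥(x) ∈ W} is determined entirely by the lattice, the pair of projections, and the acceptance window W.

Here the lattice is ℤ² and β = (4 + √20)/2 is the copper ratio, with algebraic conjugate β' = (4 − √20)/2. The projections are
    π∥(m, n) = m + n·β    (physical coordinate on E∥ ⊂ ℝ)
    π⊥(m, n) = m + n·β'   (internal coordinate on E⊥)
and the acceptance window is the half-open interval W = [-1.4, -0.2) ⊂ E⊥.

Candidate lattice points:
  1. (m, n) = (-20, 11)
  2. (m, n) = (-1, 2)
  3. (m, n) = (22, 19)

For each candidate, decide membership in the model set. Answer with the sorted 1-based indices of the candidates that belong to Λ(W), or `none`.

none

β' = (4−√20)/2 ≈ -0.236068.
candidate 1: (m,n)=(-20,11) → π∥ = -20+11·β ≈ 26.596748, π⊥ = -20+11·β' ≈ -22.596748 ∉ [-1.4, -0.2) ⇒ out
candidate 2: (m,n)=(-1,2) → π∥ = -1+2·β ≈ 7.472136, π⊥ = -1+2·β' ≈ -1.472136 ∉ [-1.4, -0.2) ⇒ out
candidate 3: (m,n)=(22,19) → π∥ = 22+19·β ≈ 102.485292, π⊥ = 22+19·β' ≈ 17.514708 ∉ [-1.4, -0.2) ⇒ out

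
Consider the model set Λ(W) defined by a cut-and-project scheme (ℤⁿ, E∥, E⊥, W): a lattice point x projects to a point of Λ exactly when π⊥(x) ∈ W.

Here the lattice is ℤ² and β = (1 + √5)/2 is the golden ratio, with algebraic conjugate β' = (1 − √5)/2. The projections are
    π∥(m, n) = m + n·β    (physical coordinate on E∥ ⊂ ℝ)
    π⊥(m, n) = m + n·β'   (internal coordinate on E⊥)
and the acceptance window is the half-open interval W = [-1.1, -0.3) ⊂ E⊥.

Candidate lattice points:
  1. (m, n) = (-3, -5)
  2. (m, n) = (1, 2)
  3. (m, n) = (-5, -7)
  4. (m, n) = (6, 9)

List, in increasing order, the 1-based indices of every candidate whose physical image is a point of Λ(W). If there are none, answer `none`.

Numerically β ≈ 1.61803 and β' = −1/β ≈ -0.61803.
candidate 1: (m,n)=(-3,-5) → π∥ = -3-5·β ≈ -11.09017, π⊥ = -3-5·β' ≈ 0.09017 ∉ [-1.1, -0.3) ⇒ out
candidate 2: (m,n)=(1,2) → π∥ = 1+2·β ≈ 4.23607, π⊥ = 1+2·β' ≈ -0.23607 ∉ [-1.1, -0.3) ⇒ out
candidate 3: (m,n)=(-5,-7) → π∥ = -5-7·β ≈ -16.32624, π⊥ = -5-7·β' ≈ -0.67376 ∈ [-1.1, -0.3) ⇒ IN Λ
candidate 4: (m,n)=(6,9) → π∥ = 6+9·β ≈ 20.56231, π⊥ = 6+9·β' ≈ 0.43769 ∉ [-1.1, -0.3) ⇒ out

3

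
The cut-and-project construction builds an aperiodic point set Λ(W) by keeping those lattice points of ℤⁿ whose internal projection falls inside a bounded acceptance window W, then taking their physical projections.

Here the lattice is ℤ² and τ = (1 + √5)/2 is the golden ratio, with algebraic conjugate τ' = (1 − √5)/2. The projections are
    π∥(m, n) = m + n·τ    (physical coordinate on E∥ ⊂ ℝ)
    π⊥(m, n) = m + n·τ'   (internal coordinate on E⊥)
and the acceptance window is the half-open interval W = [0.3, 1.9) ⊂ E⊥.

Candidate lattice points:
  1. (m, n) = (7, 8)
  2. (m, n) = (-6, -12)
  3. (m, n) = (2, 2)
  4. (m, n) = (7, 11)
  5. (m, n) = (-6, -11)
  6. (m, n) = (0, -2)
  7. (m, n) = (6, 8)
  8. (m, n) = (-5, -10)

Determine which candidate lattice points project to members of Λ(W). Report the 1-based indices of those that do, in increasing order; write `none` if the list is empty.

2, 3, 5, 6, 7, 8

τ' = (1−√5)/2 ≈ -0.618034.
[1] lift (7,8): star map gives 2.055728; window check 0.3 ≤ 2.055728 < 1.9 is false → out
[2] lift (-6,-12): star map gives 1.416408; window check 0.3 ≤ 1.416408 < 1.9 is true → IN Λ
[3] lift (2,2): star map gives 0.763932; window check 0.3 ≤ 0.763932 < 1.9 is true → IN Λ
[4] lift (7,11): star map gives 0.201626; window check 0.3 ≤ 0.201626 < 1.9 is false → out
[5] lift (-6,-11): star map gives 0.798374; window check 0.3 ≤ 0.798374 < 1.9 is true → IN Λ
[6] lift (0,-2): star map gives 1.236068; window check 0.3 ≤ 1.236068 < 1.9 is true → IN Λ
[7] lift (6,8): star map gives 1.055728; window check 0.3 ≤ 1.055728 < 1.9 is true → IN Λ
[8] lift (-5,-10): star map gives 1.180340; window check 0.3 ≤ 1.180340 < 1.9 is true → IN Λ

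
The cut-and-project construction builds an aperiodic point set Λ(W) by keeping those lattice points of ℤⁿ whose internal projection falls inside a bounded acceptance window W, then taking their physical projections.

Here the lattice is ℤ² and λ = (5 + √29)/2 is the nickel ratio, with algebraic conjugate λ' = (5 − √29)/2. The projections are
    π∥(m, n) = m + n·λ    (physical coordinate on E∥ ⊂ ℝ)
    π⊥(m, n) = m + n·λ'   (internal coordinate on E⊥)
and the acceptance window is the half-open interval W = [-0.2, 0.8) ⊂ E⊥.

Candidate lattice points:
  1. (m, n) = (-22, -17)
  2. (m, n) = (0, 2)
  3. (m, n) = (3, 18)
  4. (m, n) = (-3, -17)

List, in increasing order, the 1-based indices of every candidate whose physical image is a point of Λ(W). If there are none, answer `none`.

λ' = (5−√29)/2 ≈ -0.192582.
#1 (-22,-17): internal coord -22 + (-17)·λ' = -18.726099; -18.726099 ∉ [-0.2, 0.8) → out
#2 (0,2): internal coord 0 + (2)·λ' = -0.385165; -0.385165 ∉ [-0.2, 0.8) → out
#3 (3,18): internal coord 3 + (18)·λ' = -0.466483; -0.466483 ∉ [-0.2, 0.8) → out
#4 (-3,-17): internal coord -3 + (-17)·λ' = +0.273901; +0.273901 ∈ [-0.2, 0.8) → IN Λ

4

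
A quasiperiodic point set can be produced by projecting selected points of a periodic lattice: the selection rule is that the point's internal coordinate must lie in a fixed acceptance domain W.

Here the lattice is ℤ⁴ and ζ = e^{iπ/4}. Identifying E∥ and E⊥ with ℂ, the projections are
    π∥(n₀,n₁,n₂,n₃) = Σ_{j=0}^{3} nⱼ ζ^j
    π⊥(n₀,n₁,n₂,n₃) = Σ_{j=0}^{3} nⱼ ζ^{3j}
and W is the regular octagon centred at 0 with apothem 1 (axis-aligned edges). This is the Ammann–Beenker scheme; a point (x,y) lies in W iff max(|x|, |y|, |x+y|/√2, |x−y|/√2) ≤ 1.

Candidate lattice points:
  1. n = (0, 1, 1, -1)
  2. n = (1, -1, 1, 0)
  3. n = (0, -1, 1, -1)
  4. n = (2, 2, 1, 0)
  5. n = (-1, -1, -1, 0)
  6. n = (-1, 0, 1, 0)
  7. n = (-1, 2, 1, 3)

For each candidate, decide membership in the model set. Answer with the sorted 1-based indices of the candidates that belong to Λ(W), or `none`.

Internal map: ζ^{3j} for j=0..3 gives (1,0), (−√2/2,√2/2), (0,−1), (√2/2,√2/2).
candidate 1: n = (0, 1, 1, -1) → π⊥ ≈ (-1.4142, -1.0000); max(|x|,|y|,|x±y|/√2) = 1.7071 > 1 ⇒ ∉ W
candidate 2: n = (1, -1, 1, 0) → π⊥ ≈ (+1.7071, -1.7071); max(|x|,|y|,|x±y|/√2) = 2.4142 > 1 ⇒ ∉ W
candidate 3: n = (0, -1, 1, -1) → π⊥ ≈ (+0.0000, -2.4142); max(|x|,|y|,|x±y|/√2) = 2.4142 > 1 ⇒ ∉ W
candidate 4: n = (2, 2, 1, 0) → π⊥ ≈ (+0.5858, +0.4142); max(|x|,|y|,|x±y|/√2) = 0.7071 ≤ 1 ⇒ ∈ W
candidate 5: n = (-1, -1, -1, 0) → π⊥ ≈ (-0.2929, +0.2929); max(|x|,|y|,|x±y|/√2) = 0.4142 ≤ 1 ⇒ ∈ W
candidate 6: n = (-1, 0, 1, 0) → π⊥ ≈ (-1.0000, -1.0000); max(|x|,|y|,|x±y|/√2) = 1.4142 > 1 ⇒ ∉ W
candidate 7: n = (-1, 2, 1, 3) → π⊥ ≈ (-0.2929, +2.5355); max(|x|,|y|,|x±y|/√2) = 2.5355 > 1 ⇒ ∉ W

4, 5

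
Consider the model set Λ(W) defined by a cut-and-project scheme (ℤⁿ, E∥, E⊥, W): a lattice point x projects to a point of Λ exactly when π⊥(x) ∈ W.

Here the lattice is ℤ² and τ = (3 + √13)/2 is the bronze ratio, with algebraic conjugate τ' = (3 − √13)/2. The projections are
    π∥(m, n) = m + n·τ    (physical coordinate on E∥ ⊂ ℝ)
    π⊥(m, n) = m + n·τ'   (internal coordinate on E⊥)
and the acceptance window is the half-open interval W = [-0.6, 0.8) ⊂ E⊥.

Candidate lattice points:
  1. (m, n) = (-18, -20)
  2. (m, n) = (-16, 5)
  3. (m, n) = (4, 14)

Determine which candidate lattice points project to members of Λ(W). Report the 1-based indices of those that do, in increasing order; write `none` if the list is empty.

3

Compute τ' = (3−√13)/2 = -0.30278, so π⊥(m,n) = m -0.30278·n.
candidate 1: (m,n)=(-18,-20) → π∥ = -18-20·τ ≈ -84.05551, π⊥ = -18-20·τ' ≈ -11.94449 ∉ [-0.6, 0.8) ⇒ out
candidate 2: (m,n)=(-16,5) → π∥ = -16+5·τ ≈ 0.51388, π⊥ = -16+5·τ' ≈ -17.51388 ∉ [-0.6, 0.8) ⇒ out
candidate 3: (m,n)=(4,14) → π∥ = 4+14·τ ≈ 50.23886, π⊥ = 4+14·τ' ≈ -0.23886 ∈ [-0.6, 0.8) ⇒ IN Λ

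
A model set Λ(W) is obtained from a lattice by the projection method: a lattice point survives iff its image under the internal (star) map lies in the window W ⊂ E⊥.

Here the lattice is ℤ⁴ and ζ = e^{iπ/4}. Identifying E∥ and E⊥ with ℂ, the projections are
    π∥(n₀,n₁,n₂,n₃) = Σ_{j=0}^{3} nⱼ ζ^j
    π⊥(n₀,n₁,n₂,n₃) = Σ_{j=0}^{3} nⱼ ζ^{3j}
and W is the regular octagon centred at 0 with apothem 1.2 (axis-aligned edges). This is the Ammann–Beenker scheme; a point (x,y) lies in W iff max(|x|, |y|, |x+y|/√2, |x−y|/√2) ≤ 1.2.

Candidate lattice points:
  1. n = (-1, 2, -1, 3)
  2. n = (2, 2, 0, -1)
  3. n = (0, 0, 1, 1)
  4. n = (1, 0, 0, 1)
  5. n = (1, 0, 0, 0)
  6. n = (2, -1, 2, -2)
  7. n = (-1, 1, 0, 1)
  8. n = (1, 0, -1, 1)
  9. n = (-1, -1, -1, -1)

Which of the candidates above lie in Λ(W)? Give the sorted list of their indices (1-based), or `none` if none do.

2, 3, 5, 9

π⊥(n) = n₀ + n₁ζ³ + n₂ζ⁶ + n₃ζ⁹ where ζ = e^{iπ/4}.
#1 (-1, 2, -1, 3): internal (-0.2929, 4.5355); octagon support 4.5355 vs apothem 1.2 → ∉ W
#2 (2, 2, 0, -1): internal (-0.1213, 0.7071); octagon support 0.7071 vs apothem 1.2 → ∈ W
#3 (0, 0, 1, 1): internal (0.7071, -0.2929); octagon support 0.7071 vs apothem 1.2 → ∈ W
#4 (1, 0, 0, 1): internal (1.7071, 0.7071); octagon support 1.7071 vs apothem 1.2 → ∉ W
#5 (1, 0, 0, 0): internal (1.0000, 0.0000); octagon support 1.0000 vs apothem 1.2 → ∈ W
#6 (2, -1, 2, -2): internal (1.2929, -4.1213); octagon support 4.1213 vs apothem 1.2 → ∉ W
#7 (-1, 1, 0, 1): internal (-1.0000, 1.4142); octagon support 1.7071 vs apothem 1.2 → ∉ W
#8 (1, 0, -1, 1): internal (1.7071, 1.7071); octagon support 2.4142 vs apothem 1.2 → ∉ W
#9 (-1, -1, -1, -1): internal (-1.0000, -0.4142); octagon support 1.0000 vs apothem 1.2 → ∈ W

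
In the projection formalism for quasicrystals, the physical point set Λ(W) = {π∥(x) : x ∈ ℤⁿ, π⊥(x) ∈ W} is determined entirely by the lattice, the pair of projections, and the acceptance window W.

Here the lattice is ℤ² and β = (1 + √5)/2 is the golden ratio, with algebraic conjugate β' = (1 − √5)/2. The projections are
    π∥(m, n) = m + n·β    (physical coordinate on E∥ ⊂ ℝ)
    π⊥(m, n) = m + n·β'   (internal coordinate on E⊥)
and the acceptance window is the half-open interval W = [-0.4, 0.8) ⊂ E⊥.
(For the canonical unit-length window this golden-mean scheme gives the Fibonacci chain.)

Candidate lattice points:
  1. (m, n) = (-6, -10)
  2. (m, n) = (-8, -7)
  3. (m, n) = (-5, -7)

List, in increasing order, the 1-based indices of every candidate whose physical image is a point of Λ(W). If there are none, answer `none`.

1

Compute β' = (1−√5)/2 = -0.618034, so π⊥(m,n) = m -0.618034·n.
candidate 1: (m,n)=(-6,-10) → π∥ = -6-10·β ≈ -22.180340, π⊥ = -6-10·β' ≈ 0.180340 ∈ [-0.4, 0.8) ⇒ IN Λ
candidate 2: (m,n)=(-8,-7) → π∥ = -8-7·β ≈ -19.326238, π⊥ = -8-7·β' ≈ -3.673762 ∉ [-0.4, 0.8) ⇒ out
candidate 3: (m,n)=(-5,-7) → π∥ = -5-7·β ≈ -16.326238, π⊥ = -5-7·β' ≈ -0.673762 ∉ [-0.4, 0.8) ⇒ out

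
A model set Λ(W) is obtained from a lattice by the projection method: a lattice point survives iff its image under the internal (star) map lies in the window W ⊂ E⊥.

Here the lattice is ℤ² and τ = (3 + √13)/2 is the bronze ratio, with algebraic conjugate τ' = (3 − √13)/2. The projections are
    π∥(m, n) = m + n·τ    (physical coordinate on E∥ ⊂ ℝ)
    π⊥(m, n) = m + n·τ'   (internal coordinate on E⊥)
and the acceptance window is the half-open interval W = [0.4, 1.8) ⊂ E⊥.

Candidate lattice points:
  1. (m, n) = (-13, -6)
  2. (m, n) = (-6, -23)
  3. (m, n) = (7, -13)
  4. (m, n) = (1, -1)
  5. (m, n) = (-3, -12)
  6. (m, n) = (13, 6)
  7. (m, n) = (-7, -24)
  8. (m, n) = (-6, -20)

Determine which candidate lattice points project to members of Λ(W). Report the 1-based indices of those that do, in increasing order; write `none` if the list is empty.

2, 4, 5

τ' = (3−√13)/2 ≈ -0.302776.
[1] lift (-13,-6): star map gives -11.183346; window check 0.4 ≤ -11.183346 < 1.8 is false → out
[2] lift (-6,-23): star map gives 0.963840; window check 0.4 ≤ 0.963840 < 1.8 is true → IN Λ
[3] lift (7,-13): star map gives 10.936083; window check 0.4 ≤ 10.936083 < 1.8 is false → out
[4] lift (1,-1): star map gives 1.302776; window check 0.4 ≤ 1.302776 < 1.8 is true → IN Λ
[5] lift (-3,-12): star map gives 0.633308; window check 0.4 ≤ 0.633308 < 1.8 is true → IN Λ
[6] lift (13,6): star map gives 11.183346; window check 0.4 ≤ 11.183346 < 1.8 is false → out
[7] lift (-7,-24): star map gives 0.266615; window check 0.4 ≤ 0.266615 < 1.8 is false → out
[8] lift (-6,-20): star map gives 0.055513; window check 0.4 ≤ 0.055513 < 1.8 is false → out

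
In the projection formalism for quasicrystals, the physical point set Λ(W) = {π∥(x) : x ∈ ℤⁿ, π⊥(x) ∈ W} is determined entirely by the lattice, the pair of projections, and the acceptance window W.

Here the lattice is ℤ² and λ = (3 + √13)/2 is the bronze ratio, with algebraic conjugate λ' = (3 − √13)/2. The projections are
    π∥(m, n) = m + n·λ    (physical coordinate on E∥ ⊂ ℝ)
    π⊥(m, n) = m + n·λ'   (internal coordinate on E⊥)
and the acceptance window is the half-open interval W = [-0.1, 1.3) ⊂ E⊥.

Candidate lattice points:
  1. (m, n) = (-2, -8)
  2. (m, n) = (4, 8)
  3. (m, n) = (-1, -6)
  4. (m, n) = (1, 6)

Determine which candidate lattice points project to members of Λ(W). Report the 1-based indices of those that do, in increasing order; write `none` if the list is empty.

λ' = (3−√13)/2 ≈ -0.3028.
#1 (-2,-8): internal coord -2 + (-8)·λ' = +0.4222; +0.4222 ∈ [-0.1, 1.3) → IN Λ
#2 (4,8): internal coord 4 + (8)·λ' = +1.5778; +1.5778 ∉ [-0.1, 1.3) → out
#3 (-1,-6): internal coord -1 + (-6)·λ' = +0.8167; +0.8167 ∈ [-0.1, 1.3) → IN Λ
#4 (1,6): internal coord 1 + (6)·λ' = -0.8167; -0.8167 ∉ [-0.1, 1.3) → out

1, 3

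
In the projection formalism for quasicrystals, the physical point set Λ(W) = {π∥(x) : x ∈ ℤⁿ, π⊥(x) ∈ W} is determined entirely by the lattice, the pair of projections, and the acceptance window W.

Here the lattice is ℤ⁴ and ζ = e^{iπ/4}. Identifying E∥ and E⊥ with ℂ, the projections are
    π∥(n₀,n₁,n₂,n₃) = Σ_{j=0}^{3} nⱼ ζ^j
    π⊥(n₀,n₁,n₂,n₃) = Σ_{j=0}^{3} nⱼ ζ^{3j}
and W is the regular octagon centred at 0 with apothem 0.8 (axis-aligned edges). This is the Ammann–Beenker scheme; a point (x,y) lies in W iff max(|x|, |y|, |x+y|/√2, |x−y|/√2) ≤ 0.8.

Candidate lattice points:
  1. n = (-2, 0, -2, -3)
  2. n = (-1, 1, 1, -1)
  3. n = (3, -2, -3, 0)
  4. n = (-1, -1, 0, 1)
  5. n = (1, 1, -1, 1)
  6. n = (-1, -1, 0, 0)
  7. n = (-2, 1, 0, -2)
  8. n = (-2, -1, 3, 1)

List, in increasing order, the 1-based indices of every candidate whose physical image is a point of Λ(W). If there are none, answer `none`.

Internal map: ζ^{3j} for j=0..3 gives (1,0), (−√2/2,√2/2), (0,−1), (√2/2,√2/2).
candidate 1: n = (-2, 0, -2, -3) → π⊥ ≈ (-4.12132, -0.12132); max(|x|,|y|,|x±y|/√2) = 4.12132 > 0.8 ⇒ ∉ W
candidate 2: n = (-1, 1, 1, -1) → π⊥ ≈ (-2.41421, -1.00000); max(|x|,|y|,|x±y|/√2) = 2.41421 > 0.8 ⇒ ∉ W
candidate 3: n = (3, -2, -3, 0) → π⊥ ≈ (+4.41421, +1.58579); max(|x|,|y|,|x±y|/√2) = 4.41421 > 0.8 ⇒ ∉ W
candidate 4: n = (-1, -1, 0, 1) → π⊥ ≈ (+0.41421, +0.00000); max(|x|,|y|,|x±y|/√2) = 0.41421 ≤ 0.8 ⇒ ∈ W
candidate 5: n = (1, 1, -1, 1) → π⊥ ≈ (+1.00000, +2.41421); max(|x|,|y|,|x±y|/√2) = 2.41421 > 0.8 ⇒ ∉ W
candidate 6: n = (-1, -1, 0, 0) → π⊥ ≈ (-0.29289, -0.70711); max(|x|,|y|,|x±y|/√2) = 0.70711 ≤ 0.8 ⇒ ∈ W
candidate 7: n = (-2, 1, 0, -2) → π⊥ ≈ (-4.12132, -0.70711); max(|x|,|y|,|x±y|/√2) = 4.12132 > 0.8 ⇒ ∉ W
candidate 8: n = (-2, -1, 3, 1) → π⊥ ≈ (-0.58579, -3.00000); max(|x|,|y|,|x±y|/√2) = 3.00000 > 0.8 ⇒ ∉ W

4, 6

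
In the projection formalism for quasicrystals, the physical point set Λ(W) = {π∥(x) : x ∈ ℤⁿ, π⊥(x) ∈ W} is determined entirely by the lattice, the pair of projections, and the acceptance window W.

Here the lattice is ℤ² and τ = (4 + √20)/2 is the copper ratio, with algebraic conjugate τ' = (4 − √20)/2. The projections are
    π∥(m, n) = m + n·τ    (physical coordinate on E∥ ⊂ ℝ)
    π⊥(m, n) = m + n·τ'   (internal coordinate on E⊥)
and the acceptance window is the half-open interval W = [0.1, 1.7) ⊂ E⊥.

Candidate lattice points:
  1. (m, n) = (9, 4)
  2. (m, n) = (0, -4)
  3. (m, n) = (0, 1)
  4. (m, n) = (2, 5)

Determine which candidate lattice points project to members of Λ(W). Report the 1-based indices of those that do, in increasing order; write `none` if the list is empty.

2, 4

Compute τ' = (4−√20)/2 = -0.236068, so π⊥(m,n) = m -0.236068·n.
#1 (9,4): internal coord 9 + (4)·τ' = +8.055728; +8.055728 ∉ [0.1, 1.7) → out
#2 (0,-4): internal coord 0 + (-4)·τ' = +0.944272; +0.944272 ∈ [0.1, 1.7) → IN Λ
#3 (0,1): internal coord 0 + (1)·τ' = -0.236068; -0.236068 ∉ [0.1, 1.7) → out
#4 (2,5): internal coord 2 + (5)·τ' = +0.819660; +0.819660 ∈ [0.1, 1.7) → IN Λ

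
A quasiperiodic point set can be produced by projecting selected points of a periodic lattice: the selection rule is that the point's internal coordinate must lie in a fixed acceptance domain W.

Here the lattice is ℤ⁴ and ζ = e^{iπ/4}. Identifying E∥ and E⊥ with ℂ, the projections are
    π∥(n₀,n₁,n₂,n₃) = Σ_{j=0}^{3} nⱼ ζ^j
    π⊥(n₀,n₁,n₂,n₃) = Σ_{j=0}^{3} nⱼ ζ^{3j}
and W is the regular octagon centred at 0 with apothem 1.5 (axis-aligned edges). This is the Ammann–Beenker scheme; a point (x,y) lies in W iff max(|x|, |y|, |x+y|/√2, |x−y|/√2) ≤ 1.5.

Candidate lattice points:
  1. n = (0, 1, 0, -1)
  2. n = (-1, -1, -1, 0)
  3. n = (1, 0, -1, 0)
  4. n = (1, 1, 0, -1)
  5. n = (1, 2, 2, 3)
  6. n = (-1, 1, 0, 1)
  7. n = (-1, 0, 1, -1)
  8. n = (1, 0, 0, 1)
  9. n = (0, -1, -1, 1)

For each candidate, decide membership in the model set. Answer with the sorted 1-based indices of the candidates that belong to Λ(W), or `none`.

Internal map: ζ^{3j} for j=0..3 gives (1,0), (−√2/2,√2/2), (0,−1), (√2/2,√2/2).
#1 (0, 1, 0, -1): internal (-1.41421, 0.00000); octagon support 1.41421 vs apothem 1.5 → ∈ W
#2 (-1, -1, -1, 0): internal (-0.29289, 0.29289); octagon support 0.41421 vs apothem 1.5 → ∈ W
#3 (1, 0, -1, 0): internal (1.00000, 1.00000); octagon support 1.41421 vs apothem 1.5 → ∈ W
#4 (1, 1, 0, -1): internal (-0.41421, 0.00000); octagon support 0.41421 vs apothem 1.5 → ∈ W
#5 (1, 2, 2, 3): internal (1.70711, 1.53553); octagon support 2.29289 vs apothem 1.5 → ∉ W
#6 (-1, 1, 0, 1): internal (-1.00000, 1.41421); octagon support 1.70711 vs apothem 1.5 → ∉ W
#7 (-1, 0, 1, -1): internal (-1.70711, -1.70711); octagon support 2.41421 vs apothem 1.5 → ∉ W
#8 (1, 0, 0, 1): internal (1.70711, 0.70711); octagon support 1.70711 vs apothem 1.5 → ∉ W
#9 (0, -1, -1, 1): internal (1.41421, 1.00000); octagon support 1.70711 vs apothem 1.5 → ∉ W

1, 2, 3, 4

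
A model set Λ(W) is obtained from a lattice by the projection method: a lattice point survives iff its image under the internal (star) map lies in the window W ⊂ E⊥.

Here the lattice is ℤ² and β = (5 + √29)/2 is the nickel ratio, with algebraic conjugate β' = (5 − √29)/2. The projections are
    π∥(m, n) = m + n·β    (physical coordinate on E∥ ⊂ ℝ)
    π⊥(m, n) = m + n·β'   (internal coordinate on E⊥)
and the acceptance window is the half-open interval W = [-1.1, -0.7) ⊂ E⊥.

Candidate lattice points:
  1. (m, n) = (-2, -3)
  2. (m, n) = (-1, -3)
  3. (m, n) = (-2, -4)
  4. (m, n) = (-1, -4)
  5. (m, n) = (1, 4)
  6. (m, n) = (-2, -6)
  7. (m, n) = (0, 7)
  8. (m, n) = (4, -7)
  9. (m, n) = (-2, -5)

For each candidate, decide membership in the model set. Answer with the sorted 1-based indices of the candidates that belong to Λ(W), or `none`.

Compute β' = (5−√29)/2 = -0.1926, so π⊥(m,n) = m -0.1926·n.
[1] lift (-2,-3): star map gives -1.4223; window check -1.1 ≤ -1.4223 < -0.7 is false → out
[2] lift (-1,-3): star map gives -0.4223; window check -1.1 ≤ -0.4223 < -0.7 is false → out
[3] lift (-2,-4): star map gives -1.2297; window check -1.1 ≤ -1.2297 < -0.7 is false → out
[4] lift (-1,-4): star map gives -0.2297; window check -1.1 ≤ -0.2297 < -0.7 is false → out
[5] lift (1,4): star map gives 0.2297; window check -1.1 ≤ 0.2297 < -0.7 is false → out
[6] lift (-2,-6): star map gives -0.8445; window check -1.1 ≤ -0.8445 < -0.7 is true → IN Λ
[7] lift (0,7): star map gives -1.3481; window check -1.1 ≤ -1.3481 < -0.7 is false → out
[8] lift (4,-7): star map gives 5.3481; window check -1.1 ≤ 5.3481 < -0.7 is false → out
[9] lift (-2,-5): star map gives -1.0371; window check -1.1 ≤ -1.0371 < -0.7 is true → IN Λ

6, 9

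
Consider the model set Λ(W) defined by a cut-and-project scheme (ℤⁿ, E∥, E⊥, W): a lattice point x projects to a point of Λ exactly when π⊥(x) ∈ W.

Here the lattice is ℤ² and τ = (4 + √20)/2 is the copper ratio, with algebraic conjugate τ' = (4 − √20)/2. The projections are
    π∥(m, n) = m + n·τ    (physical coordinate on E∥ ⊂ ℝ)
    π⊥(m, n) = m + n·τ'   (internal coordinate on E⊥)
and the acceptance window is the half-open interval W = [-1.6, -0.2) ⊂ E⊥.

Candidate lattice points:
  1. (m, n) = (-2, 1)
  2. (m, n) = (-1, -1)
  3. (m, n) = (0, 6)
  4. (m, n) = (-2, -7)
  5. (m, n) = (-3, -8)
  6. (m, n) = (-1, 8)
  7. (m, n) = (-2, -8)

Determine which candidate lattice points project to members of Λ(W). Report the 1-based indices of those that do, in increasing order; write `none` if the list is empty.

2, 3, 4, 5

τ' = (4−√20)/2 ≈ -0.23607.
candidate 1: (m,n)=(-2,1) → π∥ = -2+1·τ ≈ 2.23607, π⊥ = -2+1·τ' ≈ -2.23607 ∉ [-1.6, -0.2) ⇒ out
candidate 2: (m,n)=(-1,-1) → π∥ = -1-1·τ ≈ -5.23607, π⊥ = -1-1·τ' ≈ -0.76393 ∈ [-1.6, -0.2) ⇒ IN Λ
candidate 3: (m,n)=(0,6) → π∥ = 0+6·τ ≈ 25.41641, π⊥ = 0+6·τ' ≈ -1.41641 ∈ [-1.6, -0.2) ⇒ IN Λ
candidate 4: (m,n)=(-2,-7) → π∥ = -2-7·τ ≈ -31.65248, π⊥ = -2-7·τ' ≈ -0.34752 ∈ [-1.6, -0.2) ⇒ IN Λ
candidate 5: (m,n)=(-3,-8) → π∥ = -3-8·τ ≈ -36.88854, π⊥ = -3-8·τ' ≈ -1.11146 ∈ [-1.6, -0.2) ⇒ IN Λ
candidate 6: (m,n)=(-1,8) → π∥ = -1+8·τ ≈ 32.88854, π⊥ = -1+8·τ' ≈ -2.88854 ∉ [-1.6, -0.2) ⇒ out
candidate 7: (m,n)=(-2,-8) → π∥ = -2-8·τ ≈ -35.88854, π⊥ = -2-8·τ' ≈ -0.11146 ∉ [-1.6, -0.2) ⇒ out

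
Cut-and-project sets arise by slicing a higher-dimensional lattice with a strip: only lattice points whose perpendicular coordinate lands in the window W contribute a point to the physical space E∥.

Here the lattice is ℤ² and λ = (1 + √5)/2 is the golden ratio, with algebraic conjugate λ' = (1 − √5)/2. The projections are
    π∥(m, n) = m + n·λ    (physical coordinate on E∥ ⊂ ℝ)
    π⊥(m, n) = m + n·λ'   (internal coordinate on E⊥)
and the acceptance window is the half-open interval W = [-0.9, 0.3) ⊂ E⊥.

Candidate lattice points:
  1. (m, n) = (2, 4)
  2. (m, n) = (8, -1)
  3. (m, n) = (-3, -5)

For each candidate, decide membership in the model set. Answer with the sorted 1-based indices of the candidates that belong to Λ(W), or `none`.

1, 3

Compute λ' = (1−√5)/2 = -0.6180, so π⊥(m,n) = m -0.6180·n.
[1] lift (2,4): star map gives -0.4721; window check -0.9 ≤ -0.4721 < 0.3 is true → IN Λ
[2] lift (8,-1): star map gives 8.6180; window check -0.9 ≤ 8.6180 < 0.3 is false → out
[3] lift (-3,-5): star map gives 0.0902; window check -0.9 ≤ 0.0902 < 0.3 is true → IN Λ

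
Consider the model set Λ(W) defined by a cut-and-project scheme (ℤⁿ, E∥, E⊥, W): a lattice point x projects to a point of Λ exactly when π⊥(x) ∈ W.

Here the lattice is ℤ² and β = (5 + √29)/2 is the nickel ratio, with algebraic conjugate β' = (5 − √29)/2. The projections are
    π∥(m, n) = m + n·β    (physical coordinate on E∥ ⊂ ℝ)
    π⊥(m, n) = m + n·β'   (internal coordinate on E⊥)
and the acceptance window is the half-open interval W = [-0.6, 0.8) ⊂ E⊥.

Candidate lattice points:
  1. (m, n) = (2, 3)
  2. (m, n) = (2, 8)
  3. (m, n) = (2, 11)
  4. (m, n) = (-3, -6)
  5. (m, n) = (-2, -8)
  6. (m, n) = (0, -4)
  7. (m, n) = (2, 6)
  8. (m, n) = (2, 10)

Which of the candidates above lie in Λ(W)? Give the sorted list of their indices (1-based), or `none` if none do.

2, 3, 5, 6, 8

Numerically β ≈ 5.192582 and β' = −1/β ≈ -0.192582.
#1 (2,3): internal coord 2 + (3)·β' = +1.422253; +1.422253 ∉ [-0.6, 0.8) → out
#2 (2,8): internal coord 2 + (8)·β' = +0.459341; +0.459341 ∈ [-0.6, 0.8) → IN Λ
#3 (2,11): internal coord 2 + (11)·β' = -0.118406; -0.118406 ∈ [-0.6, 0.8) → IN Λ
#4 (-3,-6): internal coord -3 + (-6)·β' = -1.844506; -1.844506 ∉ [-0.6, 0.8) → out
#5 (-2,-8): internal coord -2 + (-8)·β' = -0.459341; -0.459341 ∈ [-0.6, 0.8) → IN Λ
#6 (0,-4): internal coord 0 + (-4)·β' = +0.770330; +0.770330 ∈ [-0.6, 0.8) → IN Λ
#7 (2,6): internal coord 2 + (6)·β' = +0.844506; +0.844506 ∉ [-0.6, 0.8) → out
#8 (2,10): internal coord 2 + (10)·β' = +0.074176; +0.074176 ∈ [-0.6, 0.8) → IN Λ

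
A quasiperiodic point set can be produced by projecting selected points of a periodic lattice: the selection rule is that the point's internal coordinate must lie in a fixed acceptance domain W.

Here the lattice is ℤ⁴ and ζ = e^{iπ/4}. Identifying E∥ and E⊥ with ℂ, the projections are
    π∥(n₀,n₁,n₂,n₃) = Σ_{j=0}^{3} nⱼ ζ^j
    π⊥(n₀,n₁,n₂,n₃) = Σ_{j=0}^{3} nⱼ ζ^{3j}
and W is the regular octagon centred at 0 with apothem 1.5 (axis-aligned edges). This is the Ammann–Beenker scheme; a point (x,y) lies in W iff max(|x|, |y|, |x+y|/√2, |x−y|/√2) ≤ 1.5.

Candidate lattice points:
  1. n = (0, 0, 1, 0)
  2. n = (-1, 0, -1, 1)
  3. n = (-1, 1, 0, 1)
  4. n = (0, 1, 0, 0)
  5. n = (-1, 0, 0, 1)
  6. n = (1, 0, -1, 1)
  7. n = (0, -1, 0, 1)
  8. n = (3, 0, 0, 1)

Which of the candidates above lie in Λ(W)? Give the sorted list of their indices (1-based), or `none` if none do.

Internal map: ζ^{3j} for j=0..3 gives (1,0), (−√2/2,√2/2), (0,−1), (√2/2,√2/2).
#1 (0, 0, 1, 0): internal (0.000000, -1.000000); octagon support 1.000000 vs apothem 1.5 → ∈ W
#2 (-1, 0, -1, 1): internal (-0.292893, 1.707107); octagon support 1.707107 vs apothem 1.5 → ∉ W
#3 (-1, 1, 0, 1): internal (-1.000000, 1.414214); octagon support 1.707107 vs apothem 1.5 → ∉ W
#4 (0, 1, 0, 0): internal (-0.707107, 0.707107); octagon support 1.000000 vs apothem 1.5 → ∈ W
#5 (-1, 0, 0, 1): internal (-0.292893, 0.707107); octagon support 0.707107 vs apothem 1.5 → ∈ W
#6 (1, 0, -1, 1): internal (1.707107, 1.707107); octagon support 2.414214 vs apothem 1.5 → ∉ W
#7 (0, -1, 0, 1): internal (1.414214, 0.000000); octagon support 1.414214 vs apothem 1.5 → ∈ W
#8 (3, 0, 0, 1): internal (3.707107, 0.707107); octagon support 3.707107 vs apothem 1.5 → ∉ W

1, 4, 5, 7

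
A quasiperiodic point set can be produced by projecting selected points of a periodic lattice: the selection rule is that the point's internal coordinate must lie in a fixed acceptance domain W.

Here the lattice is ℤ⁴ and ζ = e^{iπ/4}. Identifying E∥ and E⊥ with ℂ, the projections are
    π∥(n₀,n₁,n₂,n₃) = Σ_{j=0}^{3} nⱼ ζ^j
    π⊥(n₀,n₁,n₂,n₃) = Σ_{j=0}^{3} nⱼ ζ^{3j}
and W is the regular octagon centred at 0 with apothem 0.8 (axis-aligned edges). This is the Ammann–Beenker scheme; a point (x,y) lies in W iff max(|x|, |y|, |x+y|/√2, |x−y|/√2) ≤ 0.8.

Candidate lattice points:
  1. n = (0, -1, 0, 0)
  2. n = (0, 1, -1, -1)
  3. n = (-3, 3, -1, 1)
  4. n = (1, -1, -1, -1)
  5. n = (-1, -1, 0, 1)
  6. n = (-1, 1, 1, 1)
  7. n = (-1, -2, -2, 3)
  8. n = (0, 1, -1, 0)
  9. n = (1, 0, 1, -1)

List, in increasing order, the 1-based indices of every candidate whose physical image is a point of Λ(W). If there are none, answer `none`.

5

With ζ = e^{iπ/4} the internal vectors are ζ^0,ζ^3,ζ^6,ζ^9.
#1 (0, -1, 0, 0): internal (0.70711, -0.70711); octagon support 1.00000 vs apothem 0.8 → ∉ W
#2 (0, 1, -1, -1): internal (-1.41421, 1.00000); octagon support 1.70711 vs apothem 0.8 → ∉ W
#3 (-3, 3, -1, 1): internal (-4.41421, 3.82843); octagon support 5.82843 vs apothem 0.8 → ∉ W
#4 (1, -1, -1, -1): internal (1.00000, -0.41421); octagon support 1.00000 vs apothem 0.8 → ∉ W
#5 (-1, -1, 0, 1): internal (0.41421, 0.00000); octagon support 0.41421 vs apothem 0.8 → ∈ W
#6 (-1, 1, 1, 1): internal (-1.00000, 0.41421); octagon support 1.00000 vs apothem 0.8 → ∉ W
#7 (-1, -2, -2, 3): internal (2.53553, 2.70711); octagon support 3.70711 vs apothem 0.8 → ∉ W
#8 (0, 1, -1, 0): internal (-0.70711, 1.70711); octagon support 1.70711 vs apothem 0.8 → ∉ W
#9 (1, 0, 1, -1): internal (0.29289, -1.70711); octagon support 1.70711 vs apothem 0.8 → ∉ W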